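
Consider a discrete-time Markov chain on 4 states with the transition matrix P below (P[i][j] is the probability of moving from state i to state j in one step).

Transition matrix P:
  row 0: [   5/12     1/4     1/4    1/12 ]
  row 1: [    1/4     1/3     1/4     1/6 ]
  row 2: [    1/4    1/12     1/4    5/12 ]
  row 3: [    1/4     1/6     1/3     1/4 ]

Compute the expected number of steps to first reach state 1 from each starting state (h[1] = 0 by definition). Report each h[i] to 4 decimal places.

h = [5.3130, 0.0000, 6.4122, 5.9542]

First-step conditioning: h[1] = 0; for i ≠ 1, h[i] = 1 + Σ_k P[i][k]·h[k].
  h[0] = 1 + 5/12·h[0] + 1/4·h[2] + 1/12·h[3]
  h[2] = 1 + 1/4·h[0] + 1/4·h[2] + 5/12·h[3]
  h[3] = 1 + 1/4·h[0] + 1/3·h[2] + 1/4·h[3]
Solving the 3×3 linear system over states ≠ 1 gives exactly h = [696/131, 0, 840/131, 780/131] (h[1] = 0 is the target).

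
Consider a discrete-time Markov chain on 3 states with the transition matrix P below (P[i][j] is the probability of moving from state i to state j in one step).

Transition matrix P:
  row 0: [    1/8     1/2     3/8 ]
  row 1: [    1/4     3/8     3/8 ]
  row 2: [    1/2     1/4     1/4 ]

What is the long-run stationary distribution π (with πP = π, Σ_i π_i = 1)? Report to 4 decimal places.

Balance equations π_j = Σ_i π_i·P[i][j]:
  π_0 = 1/8·π_0 + 1/4·π_1 + 1/2·π_2
  π_1 = 1/2·π_0 + 3/8·π_1 + 1/4·π_2
  normalize: π_0 + π_1 + π_2 = 1
Solving the linear system gives exactly π = [8/27, 10/27, 1/3].

π = [0.2963, 0.3704, 0.3333]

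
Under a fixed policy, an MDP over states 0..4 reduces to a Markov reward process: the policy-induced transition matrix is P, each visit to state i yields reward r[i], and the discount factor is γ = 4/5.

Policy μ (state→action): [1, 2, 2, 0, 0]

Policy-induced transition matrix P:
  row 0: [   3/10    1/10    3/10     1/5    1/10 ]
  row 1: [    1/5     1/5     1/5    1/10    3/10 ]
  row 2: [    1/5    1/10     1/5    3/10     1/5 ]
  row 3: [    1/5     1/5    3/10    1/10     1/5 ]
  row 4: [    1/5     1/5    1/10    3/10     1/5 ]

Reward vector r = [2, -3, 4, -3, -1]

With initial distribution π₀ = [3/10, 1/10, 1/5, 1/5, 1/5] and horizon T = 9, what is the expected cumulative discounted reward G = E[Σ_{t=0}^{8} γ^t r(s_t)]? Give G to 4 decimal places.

t=0: π = [0.3000, 0.1000, 0.2000, 0.2000, 0.2000], E[r] = 0.3000, γ^t·E[r] = 0.300000, running G = 0.300000
t=1: π = [0.2300, 0.1500, 0.2300, 0.2100, 0.1800], E[r] = 0.1200, γ^t·E[r] = 0.096000, running G = 0.396000
t=2: π = [0.2230, 0.1540, 0.2260, 0.2050, 0.1920], E[r] = 0.0810, γ^t·E[r] = 0.051840, running G = 0.447840
t=3: π = [0.2223, 0.1551, 0.2236, 0.2059, 0.1931], E[r] = 0.0629, γ^t·E[r] = 0.032205, running G = 0.480045
t=4: π = [0.2222, 0.1554, 0.2235, 0.2056, 0.1933], E[r] = 0.0623, γ^t·E[r] = 0.025510, running G = 0.505555
t=5: π = [0.2222, 0.1554, 0.2235, 0.2056, 0.1933], E[r] = 0.0619, γ^t·E[r] = 0.020288, running G = 0.525843
t=6: π = [0.2222, 0.1554, 0.2234, 0.2056, 0.1933], E[r] = 0.0619, γ^t·E[r] = 0.016225, running G = 0.542068
t=7: π = [0.2222, 0.1554, 0.2234, 0.2056, 0.1933], E[r] = 0.0619, γ^t·E[r] = 0.012979, running G = 0.555047
t=8: π = [0.2222, 0.1554, 0.2234, 0.2056, 0.1933], E[r] = 0.0619, γ^t·E[r] = 0.010383, running G = 0.565430

G = 0.5654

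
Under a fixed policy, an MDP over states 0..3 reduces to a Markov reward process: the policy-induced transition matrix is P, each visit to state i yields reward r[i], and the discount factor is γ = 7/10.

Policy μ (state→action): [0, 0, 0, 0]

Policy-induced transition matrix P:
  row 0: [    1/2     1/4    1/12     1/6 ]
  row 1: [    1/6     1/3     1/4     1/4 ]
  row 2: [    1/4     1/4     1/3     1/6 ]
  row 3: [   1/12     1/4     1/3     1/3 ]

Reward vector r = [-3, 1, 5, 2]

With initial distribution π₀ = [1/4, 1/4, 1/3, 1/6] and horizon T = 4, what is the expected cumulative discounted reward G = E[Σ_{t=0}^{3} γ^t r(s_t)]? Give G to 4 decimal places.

t=0: π = [0.2500, 0.2500, 0.3333, 0.1667], E[r] = 1.5000, γ^t·E[r] = 1.500000, running G = 1.500000
t=1: π = [0.2639, 0.2708, 0.2500, 0.2153], E[r] = 1.1597, γ^t·E[r] = 0.811806, running G = 2.311806
t=2: π = [0.2575, 0.2726, 0.2448, 0.2251], E[r] = 1.1742, γ^t·E[r] = 0.575353, running G = 2.887159
t=3: π = [0.2541, 0.2727, 0.2462, 0.2269], E[r] = 1.1953, γ^t·E[r] = 0.409976, running G = 3.297134

G = 3.2971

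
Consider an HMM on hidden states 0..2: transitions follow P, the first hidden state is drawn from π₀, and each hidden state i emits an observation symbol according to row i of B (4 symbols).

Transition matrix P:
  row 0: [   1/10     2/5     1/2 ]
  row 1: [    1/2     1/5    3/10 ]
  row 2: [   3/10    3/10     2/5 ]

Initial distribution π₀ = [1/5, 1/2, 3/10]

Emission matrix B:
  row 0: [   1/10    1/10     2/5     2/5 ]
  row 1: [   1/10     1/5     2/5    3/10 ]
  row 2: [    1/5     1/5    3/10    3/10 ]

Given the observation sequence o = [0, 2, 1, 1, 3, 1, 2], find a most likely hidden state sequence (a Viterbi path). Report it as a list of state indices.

path = [1, 0, 2, 1, 0, 1, 0]

t=0: δ = [2.000e-02, 5.000e-02, 6.000e-02]  (obs o_0=0)
t=1: δ = [1.000e-02, 7.200e-03, 7.200e-03]  ψ = [1, 2, 2]  (obs o_1=2)
t=2: δ = [3.600e-04, 8.000e-04, 1.000e-03]  ψ = [1, 0, 0]  (obs o_2=1)
t=3: δ = [4.000e-05, 6.000e-05, 8.000e-05]  ψ = [1, 2, 2]  (obs o_3=1)
t=4: δ = [1.200e-05, 7.200e-06, 9.600e-06]  ψ = [1, 2, 2]  (obs o_4=3)
t=5: δ = [3.600e-07, 9.600e-07, 1.200e-06]  ψ = [1, 0, 0]  (obs o_5=1)
t=6: δ = [1.920e-07, 1.440e-07, 1.440e-07]  ψ = [1, 2, 2]  (obs o_6=2)
backtrack: best end state = 0; path = [1, 0, 2, 1, 0, 1, 0]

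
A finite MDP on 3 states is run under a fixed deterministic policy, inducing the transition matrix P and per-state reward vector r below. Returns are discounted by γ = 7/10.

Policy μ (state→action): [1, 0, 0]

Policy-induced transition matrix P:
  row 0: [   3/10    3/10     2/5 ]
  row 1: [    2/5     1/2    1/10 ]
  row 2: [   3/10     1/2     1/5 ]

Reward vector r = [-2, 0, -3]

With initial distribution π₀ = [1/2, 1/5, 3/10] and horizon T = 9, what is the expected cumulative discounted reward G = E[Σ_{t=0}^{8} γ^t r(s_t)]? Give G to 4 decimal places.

t=0: π = [0.5000, 0.2000, 0.3000], E[r] = -1.9000, γ^t·E[r] = -1.900000, running G = -1.900000
t=1: π = [0.3200, 0.4000, 0.2800], E[r] = -1.4800, γ^t·E[r] = -1.036000, running G = -2.936000
t=2: π = [0.3400, 0.4360, 0.2240], E[r] = -1.3520, γ^t·E[r] = -0.662480, running G = -3.598480
t=3: π = [0.3436, 0.4320, 0.2244], E[r] = -1.3604, γ^t·E[r] = -0.466617, running G = -4.065097
t=4: π = [0.3432, 0.4313, 0.2255], E[r] = -1.3630, γ^t·E[r] = -0.327247, running G = -4.392344
t=5: π = [0.3431, 0.4314, 0.2255], E[r] = -1.3628, γ^t·E[r] = -0.229044, running G = -4.621388
t=6: π = [0.3431, 0.4314, 0.2255], E[r] = -1.3627, γ^t·E[r] = -0.160325, running G = -4.781713
t=7: π = [0.3431, 0.4314, 0.2255], E[r] = -1.3627, γ^t·E[r] = -0.112228, running G = -4.893941
t=8: π = [0.3431, 0.4314, 0.2255], E[r] = -1.3627, γ^t·E[r] = -0.078560, running G = -4.972501

G = -4.9725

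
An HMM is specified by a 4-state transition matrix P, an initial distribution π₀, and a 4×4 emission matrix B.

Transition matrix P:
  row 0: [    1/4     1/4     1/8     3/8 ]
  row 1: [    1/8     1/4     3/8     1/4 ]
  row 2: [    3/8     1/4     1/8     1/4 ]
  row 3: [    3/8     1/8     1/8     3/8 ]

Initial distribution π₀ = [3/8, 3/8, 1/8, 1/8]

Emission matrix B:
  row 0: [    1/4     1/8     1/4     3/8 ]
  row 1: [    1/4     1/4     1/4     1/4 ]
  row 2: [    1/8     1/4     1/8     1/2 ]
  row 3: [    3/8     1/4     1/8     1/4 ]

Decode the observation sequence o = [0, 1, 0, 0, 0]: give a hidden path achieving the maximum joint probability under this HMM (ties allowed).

t=0: δ = [9.375e-02, 9.375e-02, 1.562e-02, 4.688e-02]  (obs o_0=0)
t=1: δ = [2.930e-03, 5.859e-03, 8.789e-03, 8.789e-03]  ψ = [0, 0, 1, 0]  (obs o_1=1)
t=2: δ = [8.240e-04, 5.493e-04, 2.747e-04, 1.236e-03]  ψ = [2, 2, 1, 3]  (obs o_2=0)
t=3: δ = [1.159e-04, 5.150e-05, 2.575e-05, 1.738e-04]  ψ = [3, 0, 1, 3]  (obs o_3=0)
t=4: δ = [1.629e-05, 7.242e-06, 2.716e-06, 2.444e-05]  ψ = [3, 0, 3, 3]  (obs o_4=0)
backtrack: best end state = 3; path = [0, 3, 3, 3, 3]

path = [0, 3, 3, 3, 3]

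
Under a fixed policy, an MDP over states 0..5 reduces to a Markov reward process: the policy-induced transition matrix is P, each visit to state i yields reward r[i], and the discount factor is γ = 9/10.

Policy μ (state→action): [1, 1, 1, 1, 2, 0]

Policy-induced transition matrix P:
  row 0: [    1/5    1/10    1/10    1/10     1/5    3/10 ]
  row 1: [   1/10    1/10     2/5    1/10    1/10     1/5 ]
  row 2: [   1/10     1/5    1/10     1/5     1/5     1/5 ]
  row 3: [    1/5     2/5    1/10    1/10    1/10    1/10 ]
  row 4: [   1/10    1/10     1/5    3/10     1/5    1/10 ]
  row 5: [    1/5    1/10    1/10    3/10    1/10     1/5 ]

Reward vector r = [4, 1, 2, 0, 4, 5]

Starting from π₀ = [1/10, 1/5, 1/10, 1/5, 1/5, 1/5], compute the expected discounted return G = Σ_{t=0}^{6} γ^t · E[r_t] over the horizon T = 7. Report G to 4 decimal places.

G = 13.5334

t=0: π = [0.1000, 0.2000, 0.1000, 0.2000, 0.2000, 0.2000], E[r] = 2.6000, γ^t·E[r] = 2.600000, running G = 2.600000
t=1: π = [0.1500, 0.1700, 0.1800, 0.1900, 0.1400, 0.1700], E[r] = 2.5400, γ^t·E[r] = 2.286000, running G = 4.886000
t=2: π = [0.1510, 0.1750, 0.1650, 0.1800, 0.1470, 0.1820], E[r] = 2.6070, γ^t·E[r] = 2.111670, running G = 6.997670
t=3: π = [0.1513, 0.1705, 0.1672, 0.1823, 0.1463, 0.1824], E[r] = 2.6073, γ^t·E[r] = 1.900722, running G = 8.898392
t=4: π = [0.1516, 0.1714, 0.1658, 0.1825, 0.1465, 0.1823], E[r] = 2.6066, γ^t·E[r] = 1.710217, running G = 10.608608
t=5: π = [0.1516, 0.1713, 0.1661, 0.1823, 0.1464, 0.1823], E[r] = 2.6069, γ^t·E[r] = 1.539327, running G = 12.147935
t=6: π = [0.1516, 0.1713, 0.1660, 0.1823, 0.1464, 0.1823], E[r] = 2.6070, γ^t·E[r] = 1.385445, running G = 13.533380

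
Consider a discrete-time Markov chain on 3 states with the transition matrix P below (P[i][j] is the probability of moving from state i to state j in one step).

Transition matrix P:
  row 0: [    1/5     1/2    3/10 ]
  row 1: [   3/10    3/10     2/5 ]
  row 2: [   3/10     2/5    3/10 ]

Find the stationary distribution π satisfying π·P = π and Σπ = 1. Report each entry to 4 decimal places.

π = [0.2727, 0.3884, 0.3388]

Balance equations π_j = Σ_i π_i·P[i][j]:
  π_0 = 1/5·π_0 + 3/10·π_1 + 3/10·π_2
  π_1 = 1/2·π_0 + 3/10·π_1 + 2/5·π_2
  normalize: π_0 + π_1 + π_2 = 1
Solving the linear system gives exactly π = [3/11, 47/121, 41/121].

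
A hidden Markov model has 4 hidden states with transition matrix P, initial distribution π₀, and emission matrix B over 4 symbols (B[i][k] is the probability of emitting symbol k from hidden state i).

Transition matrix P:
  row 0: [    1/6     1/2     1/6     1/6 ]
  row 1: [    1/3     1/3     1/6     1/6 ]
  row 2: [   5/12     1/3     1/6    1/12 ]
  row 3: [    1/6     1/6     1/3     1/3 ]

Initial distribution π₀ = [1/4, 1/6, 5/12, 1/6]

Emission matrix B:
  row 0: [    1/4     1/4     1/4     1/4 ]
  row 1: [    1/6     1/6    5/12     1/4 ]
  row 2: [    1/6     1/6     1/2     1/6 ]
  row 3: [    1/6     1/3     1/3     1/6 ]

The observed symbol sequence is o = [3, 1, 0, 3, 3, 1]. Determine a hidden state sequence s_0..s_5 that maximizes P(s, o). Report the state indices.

t=0: δ = [6.250e-02, 4.167e-02, 6.944e-02, 2.778e-02]  (obs o_0=3)
t=1: δ = [7.234e-03, 5.208e-03, 1.929e-03, 3.472e-03]  ψ = [2, 0, 2, 0]  (obs o_1=1)
t=2: δ = [4.340e-04, 6.028e-04, 2.009e-04, 2.009e-04]  ψ = [1, 0, 0, 0]  (obs o_2=0)
t=3: δ = [5.023e-05, 5.425e-05, 1.674e-05, 1.674e-05]  ψ = [1, 0, 1, 1]  (obs o_3=3)
t=4: δ = [4.521e-06, 6.279e-06, 1.507e-06, 1.507e-06]  ψ = [1, 0, 1, 1]  (obs o_4=3)
t=5: δ = [5.233e-07, 3.768e-07, 1.744e-07, 3.489e-07]  ψ = [1, 0, 1, 1]  (obs o_5=1)
backtrack: best end state = 0; path = [2, 0, 1, 0, 1, 0]

path = [2, 0, 1, 0, 1, 0]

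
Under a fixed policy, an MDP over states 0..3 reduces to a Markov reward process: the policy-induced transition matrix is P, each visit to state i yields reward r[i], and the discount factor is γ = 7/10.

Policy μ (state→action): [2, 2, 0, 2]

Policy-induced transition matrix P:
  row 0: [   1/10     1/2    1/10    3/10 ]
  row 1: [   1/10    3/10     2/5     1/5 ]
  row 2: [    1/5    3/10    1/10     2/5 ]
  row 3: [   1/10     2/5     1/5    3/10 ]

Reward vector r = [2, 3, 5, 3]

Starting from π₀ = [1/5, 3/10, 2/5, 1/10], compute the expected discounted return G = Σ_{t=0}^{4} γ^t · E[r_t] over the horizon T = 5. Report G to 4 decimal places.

t=0: π = [0.2000, 0.3000, 0.4000, 0.1000], E[r] = 3.6000, γ^t·E[r] = 3.600000, running G = 3.600000
t=1: π = [0.1400, 0.3500, 0.2000, 0.3100], E[r] = 3.2600, γ^t·E[r] = 2.282000, running G = 5.882000
t=2: π = [0.1200, 0.3590, 0.2360, 0.2850], E[r] = 3.3520, γ^t·E[r] = 1.642480, running G = 7.524480
t=3: π = [0.1236, 0.3525, 0.2362, 0.2877], E[r] = 3.3488, γ^t·E[r] = 1.148638, running G = 8.673118
t=4: π = [0.1236, 0.3535, 0.2345, 0.2884], E[r] = 3.3454, γ^t·E[r] = 0.803235, running G = 9.476354

G = 9.4764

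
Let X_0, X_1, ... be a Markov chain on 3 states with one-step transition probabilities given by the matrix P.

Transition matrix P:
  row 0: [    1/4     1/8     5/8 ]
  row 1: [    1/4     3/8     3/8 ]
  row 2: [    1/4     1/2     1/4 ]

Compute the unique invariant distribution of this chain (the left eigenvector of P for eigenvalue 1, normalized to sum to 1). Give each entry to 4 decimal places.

Balance equations π_j = Σ_i π_i·P[i][j]:
  π_0 = 1/4·π_0 + 1/4·π_1 + 1/4·π_2
  π_1 = 1/8·π_0 + 3/8·π_1 + 1/2·π_2
  normalize: π_0 + π_1 + π_2 = 1
Solving the linear system gives exactly π = [1/4, 13/36, 7/18].

π = [0.2500, 0.3611, 0.3889]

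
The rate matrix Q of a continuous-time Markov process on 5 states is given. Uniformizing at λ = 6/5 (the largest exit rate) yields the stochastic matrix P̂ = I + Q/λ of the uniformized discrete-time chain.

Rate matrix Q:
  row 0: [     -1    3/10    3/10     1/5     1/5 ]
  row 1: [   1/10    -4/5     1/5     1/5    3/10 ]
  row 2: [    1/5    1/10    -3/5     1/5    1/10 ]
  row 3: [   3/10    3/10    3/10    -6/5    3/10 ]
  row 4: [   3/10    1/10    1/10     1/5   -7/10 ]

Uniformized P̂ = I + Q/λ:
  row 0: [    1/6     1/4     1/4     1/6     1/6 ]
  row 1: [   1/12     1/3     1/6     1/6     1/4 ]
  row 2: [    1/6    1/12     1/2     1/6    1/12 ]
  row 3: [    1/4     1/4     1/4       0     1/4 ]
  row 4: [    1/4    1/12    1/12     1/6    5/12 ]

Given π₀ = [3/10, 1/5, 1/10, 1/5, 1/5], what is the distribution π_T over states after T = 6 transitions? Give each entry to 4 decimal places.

t=0: π = [0.3000, 0.2000, 0.1000, 0.2000, 0.2000]
t=1: π = [0.1833, 0.2167, 0.2250, 0.1333, 0.2417]
t=2: π = [0.1799, 0.1903, 0.2479, 0.1444, 0.2375]
t=3: π = [0.1826, 0.1850, 0.2565, 0.1426, 0.2333]
t=4: π = [0.1826, 0.1838, 0.2598, 0.1429, 0.2309]
t=5: π = [0.1825, 0.1835, 0.2612, 0.1428, 0.2300]
t=6: π = [0.1824, 0.1834, 0.2617, 0.1429, 0.2296]

π = [0.1824, 0.1834, 0.2617, 0.1429, 0.2296]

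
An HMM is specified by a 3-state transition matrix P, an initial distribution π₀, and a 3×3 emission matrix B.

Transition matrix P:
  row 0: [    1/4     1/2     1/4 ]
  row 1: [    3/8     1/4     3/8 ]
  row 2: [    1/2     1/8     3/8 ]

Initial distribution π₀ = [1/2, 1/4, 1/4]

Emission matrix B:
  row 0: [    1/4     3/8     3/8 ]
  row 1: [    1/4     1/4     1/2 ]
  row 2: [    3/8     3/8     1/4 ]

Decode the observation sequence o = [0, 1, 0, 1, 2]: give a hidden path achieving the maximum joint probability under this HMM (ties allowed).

path = [0, 1, 2, 0, 1]

t=0: δ = [1.250e-01, 6.250e-02, 9.375e-02]  (obs o_0=0)
t=1: δ = [1.758e-02, 1.562e-02, 1.318e-02]  ψ = [2, 0, 2]  (obs o_1=1)
t=2: δ = [1.648e-03, 2.197e-03, 2.197e-03]  ψ = [2, 0, 1]  (obs o_2=0)
t=3: δ = [4.120e-04, 2.060e-04, 3.090e-04]  ψ = [2, 0, 1]  (obs o_3=1)
t=4: δ = [5.794e-05, 1.030e-04, 2.897e-05]  ψ = [2, 0, 2]  (obs o_4=2)
backtrack: best end state = 1; path = [0, 1, 2, 0, 1]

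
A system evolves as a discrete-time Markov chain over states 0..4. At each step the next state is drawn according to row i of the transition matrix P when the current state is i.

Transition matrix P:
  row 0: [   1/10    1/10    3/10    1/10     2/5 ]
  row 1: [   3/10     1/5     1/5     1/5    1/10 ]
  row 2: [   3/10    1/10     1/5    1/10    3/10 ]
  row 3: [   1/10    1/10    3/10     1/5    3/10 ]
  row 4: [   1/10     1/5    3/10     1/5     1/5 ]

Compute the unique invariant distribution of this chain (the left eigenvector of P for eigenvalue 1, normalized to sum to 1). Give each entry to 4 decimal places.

Balance equations π_j = Σ_i π_i·P[i][j]:
  π_0 = 1/10·π_0 + 3/10·π_1 + 3/10·π_2 + 1/10·π_3 + 1/10·π_4
  π_1 = 1/10·π_0 + 1/5·π_1 + 1/10·π_2 + 1/10·π_3 + 1/5·π_4
  π_2 = 3/10·π_0 + 1/5·π_1 + 1/5·π_2 + 3/10·π_3 + 3/10·π_4
  π_3 = 1/10·π_0 + 1/5·π_1 + 1/10·π_2 + 1/5·π_3 + 1/5·π_4
  normalize: π_0 + π_1 + π_2 + π_3 + π_4 = 1
Solving the linear system gives exactly π = [1997/11090, 1557/11090, 2883/11090, 173/1109, 2923/11090].

π = [0.1801, 0.1404, 0.2600, 0.1560, 0.2636]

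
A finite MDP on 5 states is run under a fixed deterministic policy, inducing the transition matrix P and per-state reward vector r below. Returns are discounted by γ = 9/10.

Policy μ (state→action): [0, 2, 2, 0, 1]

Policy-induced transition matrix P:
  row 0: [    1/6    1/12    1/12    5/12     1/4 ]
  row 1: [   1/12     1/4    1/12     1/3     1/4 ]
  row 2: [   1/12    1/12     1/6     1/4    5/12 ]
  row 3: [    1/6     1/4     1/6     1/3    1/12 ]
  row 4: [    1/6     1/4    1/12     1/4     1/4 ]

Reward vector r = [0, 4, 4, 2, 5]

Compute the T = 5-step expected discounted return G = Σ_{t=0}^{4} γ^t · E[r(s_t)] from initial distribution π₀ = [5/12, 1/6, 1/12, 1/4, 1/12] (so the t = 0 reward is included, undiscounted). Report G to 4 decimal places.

t=0: π = [0.4167, 0.1667, 0.0833, 0.2500, 0.0833], E[r] = 1.9167, γ^t·E[r] = 1.916667, running G = 1.916667
t=1: π = [0.1458, 0.1667, 0.1111, 0.3542, 0.2222], E[r] = 2.9306, γ^t·E[r] = 2.637500, running G = 4.554167
t=2: π = [0.1435, 0.2072, 0.1221, 0.3177, 0.2095], E[r] = 3.0000, γ^t·E[r] = 2.430000, running G = 6.984167
t=3: π = [0.1392, 0.2057, 0.1200, 0.3177, 0.2174], E[r] = 3.0252, γ^t·E[r] = 2.205352, running G = 9.189518
t=4: π = [0.1395, 0.2068, 0.1198, 0.3168, 0.2171], E[r] = 3.0253, γ^t·E[r] = 1.984911, running G = 11.174430

G = 11.1744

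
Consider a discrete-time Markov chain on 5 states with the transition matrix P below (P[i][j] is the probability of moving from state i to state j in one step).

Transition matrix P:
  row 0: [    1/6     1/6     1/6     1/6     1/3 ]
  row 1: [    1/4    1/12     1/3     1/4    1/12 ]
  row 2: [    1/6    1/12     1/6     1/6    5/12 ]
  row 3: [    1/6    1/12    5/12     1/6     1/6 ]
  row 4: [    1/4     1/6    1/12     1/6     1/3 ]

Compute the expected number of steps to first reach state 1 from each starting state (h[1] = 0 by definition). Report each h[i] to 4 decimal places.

h = [7.2651, 0.0000, 7.8664, 8.0292, 7.2150]

First-step conditioning: h[1] = 0; for i ≠ 1, h[i] = 1 + Σ_k P[i][k]·h[k].
  h[0] = 1 + 1/6·h[0] + 1/6·h[2] + 1/6·h[3] + 1/3·h[4]
  h[2] = 1 + 1/6·h[0] + 1/6·h[2] + 1/6·h[3] + 5/12·h[4]
  h[3] = 1 + 1/6·h[0] + 5/12·h[2] + 1/6·h[3] + 1/6·h[4]
  h[4] = 1 + 1/4·h[0] + 1/12·h[2] + 1/6·h[3] + 1/3·h[4]
Solving the 4×4 linear system over states ≠ 1 gives exactly h = [3480/479, 0, 3768/479, 3846/479, 3456/479] (h[1] = 0 is the target).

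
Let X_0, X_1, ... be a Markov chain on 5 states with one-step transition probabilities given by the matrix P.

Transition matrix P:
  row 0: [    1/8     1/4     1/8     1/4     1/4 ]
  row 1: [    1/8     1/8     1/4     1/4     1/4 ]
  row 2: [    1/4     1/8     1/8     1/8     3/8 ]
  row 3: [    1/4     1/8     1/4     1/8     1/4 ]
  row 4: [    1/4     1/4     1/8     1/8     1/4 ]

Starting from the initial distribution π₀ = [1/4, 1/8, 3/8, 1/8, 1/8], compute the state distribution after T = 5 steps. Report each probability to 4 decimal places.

t=0: π = [0.2500, 0.1250, 0.3750, 0.1250, 0.1250]
t=1: π = [0.2031, 0.1719, 0.1563, 0.1719, 0.2969]
t=2: π = [0.2031, 0.1875, 0.1680, 0.1719, 0.2695]
t=3: π = [0.2012, 0.1841, 0.1699, 0.1738, 0.2710]
t=4: π = [0.2018, 0.1840, 0.1697, 0.1732, 0.2712]
t=5: π = [0.2018, 0.1841, 0.1696, 0.1732, 0.2712]

π = [0.2018, 0.1841, 0.1696, 0.1732, 0.2712]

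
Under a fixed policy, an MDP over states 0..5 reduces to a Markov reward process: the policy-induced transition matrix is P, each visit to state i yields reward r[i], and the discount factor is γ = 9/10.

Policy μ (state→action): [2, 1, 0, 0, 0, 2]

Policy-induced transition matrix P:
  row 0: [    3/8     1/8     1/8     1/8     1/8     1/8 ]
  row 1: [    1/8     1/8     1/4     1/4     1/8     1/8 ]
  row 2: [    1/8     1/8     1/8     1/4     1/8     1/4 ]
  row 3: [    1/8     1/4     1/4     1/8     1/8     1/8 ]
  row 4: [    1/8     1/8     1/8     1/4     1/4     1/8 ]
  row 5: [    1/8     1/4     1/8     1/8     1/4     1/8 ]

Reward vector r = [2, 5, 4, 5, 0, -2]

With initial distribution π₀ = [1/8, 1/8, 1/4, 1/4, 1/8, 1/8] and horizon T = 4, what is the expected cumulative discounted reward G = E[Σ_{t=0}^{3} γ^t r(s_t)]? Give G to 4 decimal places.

G = 8.9446

t=0: π = [0.1250, 0.1250, 0.2500, 0.2500, 0.1250, 0.1250], E[r] = 2.8750, γ^t·E[r] = 2.875000, running G = 2.875000
t=1: π = [0.1563, 0.1719, 0.1719, 0.1875, 0.1563, 0.1563], E[r] = 2.4844, γ^t·E[r] = 2.235938, running G = 5.110938
t=2: π = [0.1641, 0.1680, 0.1699, 0.1875, 0.1641, 0.1465], E[r] = 2.4922, γ^t·E[r] = 2.018672, running G = 7.129609
t=3: π = [0.1660, 0.1667, 0.1694, 0.1877, 0.1638, 0.1462], E[r] = 2.4897, γ^t·E[r] = 1.815025, running G = 8.944634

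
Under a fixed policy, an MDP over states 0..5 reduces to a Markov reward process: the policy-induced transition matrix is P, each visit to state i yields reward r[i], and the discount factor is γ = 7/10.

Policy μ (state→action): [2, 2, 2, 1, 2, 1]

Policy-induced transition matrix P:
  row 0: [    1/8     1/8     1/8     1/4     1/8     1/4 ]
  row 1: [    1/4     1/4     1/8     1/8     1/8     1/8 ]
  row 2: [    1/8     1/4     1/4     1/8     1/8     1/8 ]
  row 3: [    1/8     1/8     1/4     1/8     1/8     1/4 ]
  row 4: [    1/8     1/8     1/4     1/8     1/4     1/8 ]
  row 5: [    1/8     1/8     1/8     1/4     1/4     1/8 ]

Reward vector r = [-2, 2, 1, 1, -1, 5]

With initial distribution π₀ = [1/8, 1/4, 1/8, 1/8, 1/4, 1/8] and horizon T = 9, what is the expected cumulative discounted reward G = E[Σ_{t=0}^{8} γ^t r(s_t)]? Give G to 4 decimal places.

G = 3.1440

t=0: π = [0.1250, 0.2500, 0.1250, 0.1250, 0.2500, 0.1250], E[r] = 0.8750, γ^t·E[r] = 0.875000, running G = 0.875000
t=1: π = [0.1563, 0.1719, 0.1875, 0.1563, 0.1719, 0.1563], E[r] = 0.9844, γ^t·E[r] = 0.689063, running G = 1.564063
t=2: π = [0.1465, 0.1699, 0.1895, 0.1641, 0.1660, 0.1641], E[r] = 1.0547, γ^t·E[r] = 0.516797, running G = 2.080859
t=3: π = [0.1462, 0.1699, 0.1899, 0.1638, 0.1663, 0.1638], E[r] = 1.0540, γ^t·E[r] = 0.361507, running G = 2.442366
t=4: π = [0.1462, 0.1700, 0.1900, 0.1638, 0.1663, 0.1638], E[r] = 1.0538, γ^t·E[r] = 0.253011, running G = 2.695377
t=5: π = [0.1462, 0.1700, 0.1900, 0.1637, 0.1663, 0.1637], E[r] = 1.0537, γ^t·E[r] = 0.177104, running G = 2.872480
t=6: π = [0.1462, 0.1700, 0.1900, 0.1637, 0.1663, 0.1637], E[r] = 1.0537, γ^t·E[r] = 0.123973, running G = 2.996453
t=7: π = [0.1463, 0.1700, 0.1900, 0.1637, 0.1662, 0.1637], E[r] = 1.0537, γ^t·E[r] = 0.086781, running G = 3.083234
t=8: π = [0.1463, 0.1700, 0.1900, 0.1637, 0.1662, 0.1637], E[r] = 1.0537, γ^t·E[r] = 0.060747, running G = 3.143980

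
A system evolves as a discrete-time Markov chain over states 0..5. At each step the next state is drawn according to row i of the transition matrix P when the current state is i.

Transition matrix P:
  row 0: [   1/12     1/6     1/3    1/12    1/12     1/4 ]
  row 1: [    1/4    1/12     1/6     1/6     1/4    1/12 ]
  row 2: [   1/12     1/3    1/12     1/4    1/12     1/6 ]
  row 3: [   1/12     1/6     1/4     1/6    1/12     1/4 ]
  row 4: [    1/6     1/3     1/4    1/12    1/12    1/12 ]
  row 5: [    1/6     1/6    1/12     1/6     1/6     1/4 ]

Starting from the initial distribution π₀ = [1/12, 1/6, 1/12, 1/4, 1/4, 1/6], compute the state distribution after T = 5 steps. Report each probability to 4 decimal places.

π = [0.1430, 0.2025, 0.1845, 0.1591, 0.1320, 0.1789]

t=0: π = [0.0833, 0.1667, 0.0833, 0.2500, 0.2500, 0.1667]
t=1: π = [0.1458, 0.2083, 0.2014, 0.1458, 0.1250, 0.1736]
t=2: π = [0.1429, 0.2037, 0.1823, 0.1609, 0.1325, 0.1777]
t=3: π = [0.1431, 0.2022, 0.1849, 0.1589, 0.1321, 0.1788]
t=4: π = [0.1429, 0.2027, 0.1845, 0.1591, 0.1319, 0.1789]
t=5: π = [0.1430, 0.2025, 0.1845, 0.1591, 0.1320, 0.1789]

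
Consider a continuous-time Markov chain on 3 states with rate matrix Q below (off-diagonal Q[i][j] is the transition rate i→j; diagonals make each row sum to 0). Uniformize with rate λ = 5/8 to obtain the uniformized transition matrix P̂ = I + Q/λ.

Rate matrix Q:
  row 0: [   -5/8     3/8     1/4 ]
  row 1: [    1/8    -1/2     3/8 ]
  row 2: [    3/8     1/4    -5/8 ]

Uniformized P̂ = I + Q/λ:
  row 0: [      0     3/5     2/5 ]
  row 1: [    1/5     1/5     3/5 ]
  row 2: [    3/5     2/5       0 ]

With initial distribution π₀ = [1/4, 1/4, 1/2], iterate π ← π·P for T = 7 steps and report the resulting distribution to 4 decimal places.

t=0: π = [0.2500, 0.2500, 0.5000]
t=1: π = [0.3500, 0.4000, 0.2500]
t=2: π = [0.2300, 0.3900, 0.3800]
t=3: π = [0.3060, 0.3680, 0.3260]
t=4: π = [0.2692, 0.3876, 0.3432]
t=5: π = [0.2834, 0.3763, 0.3402]
t=6: π = [0.2794, 0.3814, 0.3392]
t=7: π = [0.2798, 0.3796, 0.3406]

π = [0.2798, 0.3796, 0.3406]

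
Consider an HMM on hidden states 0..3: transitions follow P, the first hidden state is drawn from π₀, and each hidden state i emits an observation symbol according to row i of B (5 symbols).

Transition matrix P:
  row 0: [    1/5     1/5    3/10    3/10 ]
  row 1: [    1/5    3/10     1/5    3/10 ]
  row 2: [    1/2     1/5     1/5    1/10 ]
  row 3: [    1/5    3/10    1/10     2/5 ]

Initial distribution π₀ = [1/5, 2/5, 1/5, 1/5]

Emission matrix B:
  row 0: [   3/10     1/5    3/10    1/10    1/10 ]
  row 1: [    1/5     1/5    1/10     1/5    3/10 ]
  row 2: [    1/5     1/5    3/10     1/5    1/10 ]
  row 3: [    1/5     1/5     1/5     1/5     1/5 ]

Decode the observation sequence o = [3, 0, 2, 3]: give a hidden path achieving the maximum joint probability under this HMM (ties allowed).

t=0: δ = [2.000e-02, 8.000e-02, 4.000e-02, 4.000e-02]  (obs o_0=3)
t=1: δ = [6.000e-03, 4.800e-03, 3.200e-03, 4.800e-03]  ψ = [2, 1, 1, 1]  (obs o_1=0)
t=2: δ = [4.800e-04, 1.440e-04, 5.400e-04, 3.840e-04]  ψ = [2, 1, 0, 3]  (obs o_2=2)
t=3: δ = [2.700e-05, 2.304e-05, 2.880e-05, 3.072e-05]  ψ = [2, 3, 0, 3]  (obs o_3=3)
backtrack: best end state = 3; path = [1, 3, 3, 3]

path = [1, 3, 3, 3]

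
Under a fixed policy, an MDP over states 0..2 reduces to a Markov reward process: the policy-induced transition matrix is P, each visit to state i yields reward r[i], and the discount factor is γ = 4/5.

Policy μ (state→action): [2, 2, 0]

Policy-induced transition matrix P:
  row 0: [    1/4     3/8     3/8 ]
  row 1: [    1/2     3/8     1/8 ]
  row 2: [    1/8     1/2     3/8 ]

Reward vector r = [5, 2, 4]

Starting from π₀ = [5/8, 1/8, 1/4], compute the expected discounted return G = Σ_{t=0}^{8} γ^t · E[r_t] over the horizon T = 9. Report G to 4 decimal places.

t=0: π = [0.6250, 0.1250, 0.2500], E[r] = 4.3750, γ^t·E[r] = 4.375000, running G = 4.375000
t=1: π = [0.2500, 0.4063, 0.3438], E[r] = 3.4375, γ^t·E[r] = 2.750000, running G = 7.125000
t=2: π = [0.3086, 0.4180, 0.2734], E[r] = 3.4727, γ^t·E[r] = 2.222500, running G = 9.347500
t=3: π = [0.3203, 0.4092, 0.2705], E[r] = 3.5020, γ^t·E[r] = 1.793000, running G = 11.140500
t=4: π = [0.3185, 0.4088, 0.2727], E[r] = 3.5009, γ^t·E[r] = 1.433950, running G = 12.574450
t=5: π = [0.3181, 0.4091, 0.2728], E[r] = 3.4999, γ^t·E[r] = 1.146860, running G = 13.721310
t=6: π = [0.3182, 0.4091, 0.2727], E[r] = 3.5000, γ^t·E[r] = 0.917497, running G = 14.638807
t=7: π = [0.3182, 0.4091, 0.2727], E[r] = 3.5000, γ^t·E[r] = 0.734004, running G = 15.372811
t=8: π = [0.3182, 0.4091, 0.2727], E[r] = 3.5000, γ^t·E[r] = 0.587203, running G = 15.960013

G = 15.9600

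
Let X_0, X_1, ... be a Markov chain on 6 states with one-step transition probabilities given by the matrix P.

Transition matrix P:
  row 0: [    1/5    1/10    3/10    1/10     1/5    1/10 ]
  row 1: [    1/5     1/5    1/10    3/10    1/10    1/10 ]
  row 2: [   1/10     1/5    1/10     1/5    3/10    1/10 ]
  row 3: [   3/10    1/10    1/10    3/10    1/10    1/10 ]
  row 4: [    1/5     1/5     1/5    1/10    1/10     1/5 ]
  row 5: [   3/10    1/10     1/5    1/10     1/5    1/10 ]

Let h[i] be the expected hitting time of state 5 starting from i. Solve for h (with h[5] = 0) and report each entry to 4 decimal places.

h = [8.5633, 8.6818, 8.5185, 8.6700, 7.7997, 0.0000]

First-step conditioning: h[5] = 0; for i ≠ 5, h[i] = 1 + Σ_k P[i][k]·h[k].
  h[0] = 1 + 1/5·h[0] + 1/10·h[1] + 3/10·h[2] + 1/10·h[3] + 1/5·h[4]
  h[1] = 1 + 1/5·h[0] + 1/5·h[1] + 1/10·h[2] + 3/10·h[3] + 1/10·h[4]
  h[2] = 1 + 1/10·h[0] + 1/5·h[1] + 1/10·h[2] + 1/5·h[3] + 3/10·h[4]
  h[3] = 1 + 3/10·h[0] + 1/10·h[1] + 1/10·h[2] + 3/10·h[3] + 1/10·h[4]
  h[4] = 1 + 1/5·h[0] + 1/5·h[1] + 1/5·h[2] + 1/10·h[3] + 1/10·h[4]
Solving the 5×5 linear system over states ≠ 5 gives exactly h = [50575/5906, 51275/5906, 25155/2953, 51205/5906, 46065/5906, 0] (h[5] = 0 is the target).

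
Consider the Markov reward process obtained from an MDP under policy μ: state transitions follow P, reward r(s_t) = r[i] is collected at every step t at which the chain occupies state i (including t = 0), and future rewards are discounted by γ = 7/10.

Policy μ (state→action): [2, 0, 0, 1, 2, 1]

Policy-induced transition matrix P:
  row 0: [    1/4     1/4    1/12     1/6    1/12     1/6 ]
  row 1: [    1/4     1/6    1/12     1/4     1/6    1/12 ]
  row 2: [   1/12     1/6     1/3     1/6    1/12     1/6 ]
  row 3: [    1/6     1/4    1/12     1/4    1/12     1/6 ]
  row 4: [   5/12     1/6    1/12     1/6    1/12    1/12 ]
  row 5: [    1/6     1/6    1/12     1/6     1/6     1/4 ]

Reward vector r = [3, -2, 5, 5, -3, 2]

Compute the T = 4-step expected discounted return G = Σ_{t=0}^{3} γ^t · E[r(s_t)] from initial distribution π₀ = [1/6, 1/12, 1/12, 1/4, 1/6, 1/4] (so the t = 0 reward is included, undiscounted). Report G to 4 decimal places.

G = 4.7095

t=0: π = [0.1667, 0.0833, 0.0833, 0.2500, 0.1667, 0.2500], E[r] = 2.0000, γ^t·E[r] = 2.000000, running G = 2.000000
t=1: π = [0.2222, 0.2014, 0.1042, 0.1944, 0.1111, 0.1667], E[r] = 1.7569, γ^t·E[r] = 1.229861, running G = 3.229861
t=2: π = [0.2211, 0.2014, 0.1094, 0.1997, 0.1140, 0.1545], E[r] = 1.7726, γ^t·E[r] = 0.868559, running G = 4.098420
t=3: π = [0.2213, 0.2017, 0.1107, 0.2001, 0.1130, 0.1533], E[r] = 1.7817, γ^t·E[r] = 0.611118, running G = 4.709538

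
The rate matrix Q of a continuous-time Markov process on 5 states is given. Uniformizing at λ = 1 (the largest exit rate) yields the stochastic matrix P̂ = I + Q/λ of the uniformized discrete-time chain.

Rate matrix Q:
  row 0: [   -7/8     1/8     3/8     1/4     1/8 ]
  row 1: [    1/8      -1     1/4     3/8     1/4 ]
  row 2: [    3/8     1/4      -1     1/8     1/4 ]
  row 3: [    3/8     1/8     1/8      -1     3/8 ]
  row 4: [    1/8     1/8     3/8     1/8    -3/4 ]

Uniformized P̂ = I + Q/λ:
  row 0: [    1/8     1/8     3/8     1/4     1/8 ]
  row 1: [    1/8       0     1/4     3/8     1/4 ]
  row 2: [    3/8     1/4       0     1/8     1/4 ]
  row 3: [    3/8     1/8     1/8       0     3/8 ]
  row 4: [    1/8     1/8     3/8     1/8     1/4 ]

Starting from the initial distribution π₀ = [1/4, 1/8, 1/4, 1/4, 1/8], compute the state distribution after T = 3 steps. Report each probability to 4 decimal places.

t=0: π = [0.2500, 0.1250, 0.2500, 0.2500, 0.1250]
t=1: π = [0.2500, 0.1406, 0.2031, 0.1563, 0.2500]
t=2: π = [0.2148, 0.1328, 0.2422, 0.1719, 0.2383]
t=3: π = [0.2285, 0.1387, 0.2246, 0.1636, 0.2446]

π = [0.2285, 0.1387, 0.2246, 0.1636, 0.2446]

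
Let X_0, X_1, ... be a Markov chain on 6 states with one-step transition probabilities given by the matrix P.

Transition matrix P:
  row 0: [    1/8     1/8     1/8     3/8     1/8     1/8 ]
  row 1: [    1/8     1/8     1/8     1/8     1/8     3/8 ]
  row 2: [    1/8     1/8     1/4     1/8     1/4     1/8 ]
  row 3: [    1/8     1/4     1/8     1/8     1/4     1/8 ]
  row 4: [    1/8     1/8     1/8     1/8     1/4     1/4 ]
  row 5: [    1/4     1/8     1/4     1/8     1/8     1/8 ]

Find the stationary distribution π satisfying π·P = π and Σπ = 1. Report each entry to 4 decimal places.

Balance equations π_j = Σ_i π_i·P[i][j]:
  π_0 = 1/8·π_0 + 1/8·π_1 + 1/8·π_2 + 1/8·π_3 + 1/8·π_4 + 1/4·π_5
  π_1 = 1/8·π_0 + 1/8·π_1 + 1/8·π_2 + 1/4·π_3 + 1/8·π_4 + 1/8·π_5
  π_2 = 1/8·π_0 + 1/8·π_1 + 1/4·π_2 + 1/8·π_3 + 1/8·π_4 + 1/4·π_5
  π_3 = 3/8·π_0 + 1/8·π_1 + 1/8·π_2 + 1/8·π_3 + 1/8·π_4 + 1/8·π_5
  π_4 = 1/8·π_0 + 1/8·π_1 + 1/4·π_2 + 1/4·π_3 + 1/4·π_4 + 1/8·π_5
  normalize: π_0 + π_1 + π_2 + π_3 + π_4 + π_5 = 1
Solving the linear system gives exactly π = [4935/33314, 4839/33314, 2820/16657, 2699/16657, 3168/16657, 3083/16657].

π = [0.1481, 0.1453, 0.1693, 0.1620, 0.1902, 0.1851]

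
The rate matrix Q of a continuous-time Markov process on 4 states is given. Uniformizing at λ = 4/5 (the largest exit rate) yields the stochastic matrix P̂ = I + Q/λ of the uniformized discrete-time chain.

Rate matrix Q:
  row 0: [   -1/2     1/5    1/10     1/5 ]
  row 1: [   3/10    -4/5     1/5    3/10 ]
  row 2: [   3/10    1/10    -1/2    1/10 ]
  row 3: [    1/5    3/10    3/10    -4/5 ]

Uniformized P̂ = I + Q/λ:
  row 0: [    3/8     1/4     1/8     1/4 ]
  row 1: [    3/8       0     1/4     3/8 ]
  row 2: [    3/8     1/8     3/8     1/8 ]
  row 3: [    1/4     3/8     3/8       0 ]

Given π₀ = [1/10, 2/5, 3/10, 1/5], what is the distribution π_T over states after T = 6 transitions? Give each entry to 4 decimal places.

t=0: π = [0.1000, 0.4000, 0.3000, 0.2000]
t=1: π = [0.3500, 0.1375, 0.3000, 0.2125]
t=2: π = [0.3484, 0.2047, 0.2703, 0.1766]
t=3: π = [0.3529, 0.1871, 0.2623, 0.1977]
t=4: π = [0.3503, 0.1951, 0.2634, 0.1912]
t=5: π = [0.3511, 0.1922, 0.2630, 0.1937]
t=6: π = [0.3508, 0.1933, 0.2632, 0.1927]

π = [0.3508, 0.1933, 0.2632, 0.1927]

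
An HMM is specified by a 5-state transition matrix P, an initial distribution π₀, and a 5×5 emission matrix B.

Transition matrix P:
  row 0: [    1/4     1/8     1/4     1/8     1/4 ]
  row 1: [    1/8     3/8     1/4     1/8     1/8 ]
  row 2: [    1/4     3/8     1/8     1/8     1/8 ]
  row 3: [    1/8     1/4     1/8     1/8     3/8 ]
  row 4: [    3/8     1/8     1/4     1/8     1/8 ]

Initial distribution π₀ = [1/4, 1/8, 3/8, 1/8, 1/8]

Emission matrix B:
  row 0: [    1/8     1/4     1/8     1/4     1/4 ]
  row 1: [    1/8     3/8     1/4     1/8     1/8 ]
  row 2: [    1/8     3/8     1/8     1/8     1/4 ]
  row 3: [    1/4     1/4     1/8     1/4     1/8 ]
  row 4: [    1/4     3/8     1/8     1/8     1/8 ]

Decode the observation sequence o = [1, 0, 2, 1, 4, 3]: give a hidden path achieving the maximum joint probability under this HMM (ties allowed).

path = [2, 1, 1, 1, 2, 0]

t=0: δ = [6.250e-02, 4.688e-02, 1.406e-01, 3.125e-02, 4.688e-02]  (obs o_0=1)
t=1: δ = [4.395e-03, 6.592e-03, 2.197e-03, 4.395e-03, 4.395e-03]  ψ = [2, 2, 2, 2, 2]  (obs o_1=0)
t=2: δ = [2.060e-04, 6.180e-04, 2.060e-04, 1.030e-04, 2.060e-04]  ψ = [4, 1, 1, 1, 3]  (obs o_2=2)
t=3: δ = [1.931e-05, 8.690e-05, 5.794e-05, 1.931e-05, 2.897e-05]  ψ = [1, 1, 1, 1, 1]  (obs o_3=1)
t=4: δ = [3.621e-06, 4.074e-06, 5.431e-06, 1.358e-06, 1.358e-06]  ψ = [2, 1, 1, 1, 1]  (obs o_4=4)
t=5: δ = [3.395e-07, 2.546e-07, 1.273e-07, 1.697e-07, 1.132e-07]  ψ = [2, 2, 1, 2, 0]  (obs o_5=3)
backtrack: best end state = 0; path = [2, 1, 1, 1, 2, 0]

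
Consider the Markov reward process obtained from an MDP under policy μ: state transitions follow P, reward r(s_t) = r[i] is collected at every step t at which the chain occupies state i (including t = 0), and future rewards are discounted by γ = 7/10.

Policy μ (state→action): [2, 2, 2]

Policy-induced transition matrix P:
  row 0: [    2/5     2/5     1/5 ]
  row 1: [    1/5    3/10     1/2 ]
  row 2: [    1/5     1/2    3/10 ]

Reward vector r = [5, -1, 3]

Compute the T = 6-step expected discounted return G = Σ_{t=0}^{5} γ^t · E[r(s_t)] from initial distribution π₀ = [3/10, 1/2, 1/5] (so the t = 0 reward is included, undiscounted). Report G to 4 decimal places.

G = 5.4023

t=0: π = [0.3000, 0.5000, 0.2000], E[r] = 1.6000, γ^t·E[r] = 1.600000, running G = 1.600000
t=1: π = [0.2600, 0.3700, 0.3700], E[r] = 2.0400, γ^t·E[r] = 1.428000, running G = 3.028000
t=2: π = [0.2520, 0.4000, 0.3480], E[r] = 1.9040, γ^t·E[r] = 0.932960, running G = 3.960960
t=3: π = [0.2504, 0.3948, 0.3548], E[r] = 1.9216, γ^t·E[r] = 0.659109, running G = 4.620069
t=4: π = [0.2501, 0.3960, 0.3539], E[r] = 1.9162, γ^t·E[r] = 0.460070, running G = 5.080139
t=5: π = [0.2500, 0.3958, 0.3542], E[r] = 1.9169, γ^t·E[r] = 0.322167, running G = 5.402306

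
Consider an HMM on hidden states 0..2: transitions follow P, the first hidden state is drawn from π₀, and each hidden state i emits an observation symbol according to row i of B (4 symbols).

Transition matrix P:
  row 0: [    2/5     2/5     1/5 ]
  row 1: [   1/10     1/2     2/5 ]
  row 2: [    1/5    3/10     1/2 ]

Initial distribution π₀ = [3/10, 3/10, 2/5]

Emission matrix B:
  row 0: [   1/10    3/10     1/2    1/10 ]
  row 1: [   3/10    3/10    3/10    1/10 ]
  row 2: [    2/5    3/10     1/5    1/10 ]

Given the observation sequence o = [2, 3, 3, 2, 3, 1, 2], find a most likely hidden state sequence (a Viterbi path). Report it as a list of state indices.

t=0: δ = [1.500e-01, 9.000e-02, 8.000e-02]  (obs o_0=2)
t=1: δ = [6.000e-03, 6.000e-03, 4.000e-03]  ψ = [0, 0, 2]  (obs o_1=3)
t=2: δ = [2.400e-04, 3.000e-04, 2.400e-04]  ψ = [0, 1, 1]  (obs o_2=3)
t=3: δ = [4.800e-05, 4.500e-05, 2.400e-05]  ψ = [0, 1, 1]  (obs o_3=2)
t=4: δ = [1.920e-06, 2.250e-06, 1.800e-06]  ψ = [0, 1, 1]  (obs o_4=3)
t=5: δ = [2.304e-07, 3.375e-07, 2.700e-07]  ψ = [0, 1, 1]  (obs o_5=1)
t=6: δ = [4.608e-08, 5.062e-08, 2.700e-08]  ψ = [0, 1, 1]  (obs o_6=2)
backtrack: best end state = 1; path = [0, 1, 1, 1, 1, 1, 1]

path = [0, 1, 1, 1, 1, 1, 1]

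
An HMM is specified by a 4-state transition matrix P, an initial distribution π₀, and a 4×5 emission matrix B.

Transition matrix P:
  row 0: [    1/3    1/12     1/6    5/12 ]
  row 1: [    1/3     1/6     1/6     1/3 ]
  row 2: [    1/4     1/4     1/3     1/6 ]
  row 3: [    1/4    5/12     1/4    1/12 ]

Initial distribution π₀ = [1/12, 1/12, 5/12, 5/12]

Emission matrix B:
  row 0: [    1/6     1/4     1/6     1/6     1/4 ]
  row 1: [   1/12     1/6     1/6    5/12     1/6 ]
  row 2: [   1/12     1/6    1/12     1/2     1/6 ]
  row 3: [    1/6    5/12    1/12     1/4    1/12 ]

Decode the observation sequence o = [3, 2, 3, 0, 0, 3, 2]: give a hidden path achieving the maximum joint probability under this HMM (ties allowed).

t=0: δ = [1.389e-02, 3.472e-02, 2.083e-01, 1.042e-01]  (obs o_0=3)
t=1: δ = [8.681e-03, 8.681e-03, 5.787e-03, 2.894e-03]  ψ = [2, 2, 2, 2]  (obs o_1=2)
t=2: δ = [4.823e-04, 6.028e-04, 9.645e-04, 9.042e-04]  ψ = [0, 1, 2, 0]  (obs o_2=3)
t=3: δ = [4.019e-05, 3.140e-05, 2.679e-05, 3.349e-05]  ψ = [2, 3, 2, 0]  (obs o_3=0)
t=4: δ = [2.233e-06, 1.163e-06, 7.442e-07, 2.791e-06]  ψ = [0, 3, 2, 0]  (obs o_4=0)
t=5: δ = [1.240e-07, 4.845e-07, 3.489e-07, 2.326e-07]  ψ = [0, 3, 3, 0]  (obs o_5=3)
t=6: δ = [2.692e-08, 1.615e-08, 9.690e-09, 1.346e-08]  ψ = [1, 3, 2, 1]  (obs o_6=2)
backtrack: best end state = 0; path = [2, 2, 2, 0, 3, 1, 0]

path = [2, 2, 2, 0, 3, 1, 0]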